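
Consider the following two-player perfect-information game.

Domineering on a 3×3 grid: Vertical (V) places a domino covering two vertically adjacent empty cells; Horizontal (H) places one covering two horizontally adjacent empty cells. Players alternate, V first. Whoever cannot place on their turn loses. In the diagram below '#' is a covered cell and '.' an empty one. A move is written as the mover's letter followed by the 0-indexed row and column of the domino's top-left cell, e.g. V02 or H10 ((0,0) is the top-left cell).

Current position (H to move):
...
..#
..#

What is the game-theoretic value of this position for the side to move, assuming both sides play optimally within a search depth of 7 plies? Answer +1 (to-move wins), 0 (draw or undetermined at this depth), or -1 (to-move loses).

ply 1, H at .../..#/..# | H00=-1→##./..#/..#; H01=-1→.##/..#/..#; H10=+1→.../###/..#*; H20=-1→.../..#/###
ply 2: .../###/..# is terminal -1 (V); from .../..#/..# depth 7

value(.../..#/..#, H) = +1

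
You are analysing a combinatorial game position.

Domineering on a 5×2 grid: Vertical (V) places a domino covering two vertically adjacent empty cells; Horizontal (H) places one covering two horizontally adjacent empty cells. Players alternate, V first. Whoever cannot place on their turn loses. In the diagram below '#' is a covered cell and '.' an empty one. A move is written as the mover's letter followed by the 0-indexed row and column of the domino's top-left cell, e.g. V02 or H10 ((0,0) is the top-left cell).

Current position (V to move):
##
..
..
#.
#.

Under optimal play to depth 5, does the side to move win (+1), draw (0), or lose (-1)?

ply 1, V at ##/../../#./#. | V10=+1→##/#./#./#./#.*; V11=+1→##/.#/.#/#./#.; V21=-1→##/../.#/##/#.; V31=-1→##/../../##/##
ply 2: ##/#./#./#./#. is terminal -1 (H); from ##/../../#./#. depth 5

value(##/../../#./#., V) = +1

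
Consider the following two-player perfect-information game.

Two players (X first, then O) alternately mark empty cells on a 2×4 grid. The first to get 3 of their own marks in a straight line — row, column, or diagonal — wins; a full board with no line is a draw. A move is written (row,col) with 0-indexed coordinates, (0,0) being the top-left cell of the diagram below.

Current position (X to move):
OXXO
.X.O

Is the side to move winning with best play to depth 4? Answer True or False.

X winning at [OXXO/.X.O]: False

p1 X@[OXXO/.X.O]: (1,0)[OXXO/XX.O]+0* (1,2)[OXXO/.XXO]+0
p2 O@[OXXO/XX.O]: (1,2)[OXXO/XXOO]+0*
p3 X@[OXXO/XXOO] terminal +0; root [OXXO/.X.O] d4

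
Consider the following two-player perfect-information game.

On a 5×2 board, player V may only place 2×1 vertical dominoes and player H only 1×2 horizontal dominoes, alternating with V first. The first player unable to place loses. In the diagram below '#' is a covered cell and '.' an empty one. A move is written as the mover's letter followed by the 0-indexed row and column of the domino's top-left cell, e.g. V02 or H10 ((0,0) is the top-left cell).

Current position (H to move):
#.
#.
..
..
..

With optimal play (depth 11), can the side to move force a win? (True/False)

H winning at [#./#./../../..]: True

[#./#./../../..] H move#1: H20:-1/#./#./##/../.., H30:+1/#./#./../##/..*, H40:-1/#./#./../../##
[#./#./../##/..] V move#2: V01:-1/##/##/../##/..*, V11:-1/#./##/.#/##/..
[##/##/../##/..] H move#3: H20:+1/##/##/##/##/..*, H40:+1/##/##/../##/##
[##/##/##/##/..] end (terminal -1, V#4); searched #./#./../../.. to 11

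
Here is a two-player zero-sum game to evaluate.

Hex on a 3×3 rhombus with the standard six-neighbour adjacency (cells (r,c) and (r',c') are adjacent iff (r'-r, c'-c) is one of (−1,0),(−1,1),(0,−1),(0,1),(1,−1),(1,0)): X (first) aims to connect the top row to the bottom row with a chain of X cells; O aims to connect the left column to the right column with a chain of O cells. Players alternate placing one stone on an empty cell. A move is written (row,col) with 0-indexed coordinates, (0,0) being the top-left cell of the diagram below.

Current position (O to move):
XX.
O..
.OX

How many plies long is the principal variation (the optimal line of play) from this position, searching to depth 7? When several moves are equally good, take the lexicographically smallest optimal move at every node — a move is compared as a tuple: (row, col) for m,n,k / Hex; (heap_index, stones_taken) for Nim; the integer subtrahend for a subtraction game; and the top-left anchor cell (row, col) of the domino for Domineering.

PV length from [XX./O../.OX]: 3 plies

ply 1, O at XX./O../.OX | (0,2)=-1→XXO/O../.OX; (1,1)=+1→XX./OO./.OX*; (1,2)=+1→XX./O.O/.OX; (2,0)=-1→XX./O../OOX
ply 2, X at XX./OO./.OX | (0,2)=-1→XXX/OO./.OX*; (1,2)=-1→XX./OOX/.OX; (2,0)=-1→XX./OO./XOX
ply 3, O at XXX/OO./.OX | (1,2)=+1→XXX/OOO/.OX*; (2,0)=-1→XXX/OO./OOX
ply 4: XXX/OOO/.OX is terminal -1 (X); from XX./O../.OX depth 7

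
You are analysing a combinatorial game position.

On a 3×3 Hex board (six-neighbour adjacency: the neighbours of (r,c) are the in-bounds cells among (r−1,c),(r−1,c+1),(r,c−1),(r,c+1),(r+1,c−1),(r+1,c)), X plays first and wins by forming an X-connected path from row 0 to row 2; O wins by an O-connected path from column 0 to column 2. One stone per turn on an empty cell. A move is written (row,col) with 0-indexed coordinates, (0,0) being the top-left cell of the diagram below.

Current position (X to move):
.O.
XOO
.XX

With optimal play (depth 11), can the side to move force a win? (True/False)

[.O./XOO/.XX] X move#1: (0,0):-1/XO./XOO/.XX*, (0,2):-1/.OX/XOO/.XX, (2,0):-1/.O./XOO/XXX
[XO./XOO/.XX] O move#2: (0,2):-1/XOO/XOO/.XX, (2,0):+1/XO./XOO/OXX*
[XO./XOO/OXX] end (terminal -1, X#3); searched .O./XOO/.XX to 11

X winning at [.O./XOO/.XX]: False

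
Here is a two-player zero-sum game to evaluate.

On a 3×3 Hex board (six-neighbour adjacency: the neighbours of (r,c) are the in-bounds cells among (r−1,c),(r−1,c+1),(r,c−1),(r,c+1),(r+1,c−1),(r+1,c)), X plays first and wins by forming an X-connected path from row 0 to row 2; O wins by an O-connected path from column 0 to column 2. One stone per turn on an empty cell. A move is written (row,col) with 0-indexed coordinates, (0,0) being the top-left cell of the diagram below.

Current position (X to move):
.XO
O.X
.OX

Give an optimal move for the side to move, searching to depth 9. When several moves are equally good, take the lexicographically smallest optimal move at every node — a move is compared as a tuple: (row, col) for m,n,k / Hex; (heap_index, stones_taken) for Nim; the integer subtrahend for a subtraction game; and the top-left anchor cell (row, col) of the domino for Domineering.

X's best at [.XO/O.X/.OX]: (1,1)

ply 1, X at .XO/O.X/.OX | (0,0)=-1→XXO/O.X/.OX; (1,1)=+1→.XO/OXX/.OX*; (2,0)=-1→.XO/O.X/XOX
ply 2: .XO/OXX/.OX is terminal -1 (O); from .XO/O.X/.OX depth 9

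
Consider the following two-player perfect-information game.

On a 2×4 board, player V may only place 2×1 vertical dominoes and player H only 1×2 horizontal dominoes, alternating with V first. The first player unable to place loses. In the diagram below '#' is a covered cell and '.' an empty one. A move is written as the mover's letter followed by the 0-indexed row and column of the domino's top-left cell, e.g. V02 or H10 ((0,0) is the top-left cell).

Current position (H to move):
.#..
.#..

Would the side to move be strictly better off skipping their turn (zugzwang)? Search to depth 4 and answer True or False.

zugzwang(.#../.#.., H) = False

p1 H@[.#../.#..]: H02[.###/.#..]+1* H12[.#../.###]+1
p2 V@[.###/.#..]: V00[####/##..]-1*
p3 H@[####/##..]: H12[####/####]+1*
p4 V@[####/####] terminal -1; root [.#../.#..] d4
pass branch (V moves first from the same position):
  | p1 V@[.#../.#..]: V00[##../##..]-1 V02[.##./.##.]+1* V03[.#.#/.#.#]+1
  | p2 H@[.##./.##.] terminal -1; root [.#../.#..] d4
H moving scores +1; H passing scores -1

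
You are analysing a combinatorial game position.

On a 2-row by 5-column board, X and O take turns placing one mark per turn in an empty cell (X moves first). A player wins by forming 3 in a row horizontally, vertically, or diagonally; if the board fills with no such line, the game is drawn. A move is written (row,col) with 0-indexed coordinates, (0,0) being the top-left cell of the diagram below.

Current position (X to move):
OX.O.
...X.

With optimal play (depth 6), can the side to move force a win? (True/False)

X winning at [OX.O./...X.]: True

[OX.O./...X.] X move#1: (0,2):+0/OXXO./...X., (0,4):+0/OX.OX/...X., (1,0):+0/OX.O./X..X., (1,1):+0/OX.O./.X.X., (1,2):+1/OX.O./..XX.*, (1,4):+0/OX.O./...XX
[OX.O./..XX.] O move#2: (0,2):-1/OXOO./..XX.*, (0,4):-1/OX.OO/..XX., (1,0):-1/OX.O./O.XX., (1,1):-1/OX.O./.OXX., (1,4):-1/OX.O./..XXO
[OXOO./..XX.] X move#3: (0,4):+1/OXOOX/..XX.*, (1,0):-1/OXOO./X.XX., (1,1):+1/OXOO./.XXX., (1,4):+1/OXOO./..XXX
[OXOOX/..XX.] O move#4: (1,0):-1/OXOOX/O.XX.*, (1,1):-1/OXOOX/.OXX., (1,4):-1/OXOOX/..XXO
[OXOOX/O.XX.] X move#5: (1,1):+1/OXOOX/OXXX.*, (1,4):+1/OXOOX/O.XXX
[OXOOX/OXXX.] end (terminal -1, O#6); searched OX.O./...X. to 6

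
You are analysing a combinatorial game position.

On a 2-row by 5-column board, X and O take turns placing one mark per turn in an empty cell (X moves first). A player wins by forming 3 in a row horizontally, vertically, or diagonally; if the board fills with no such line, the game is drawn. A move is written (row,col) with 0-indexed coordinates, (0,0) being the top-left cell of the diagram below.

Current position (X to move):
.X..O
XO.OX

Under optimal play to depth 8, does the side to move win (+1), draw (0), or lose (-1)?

value(.X..O/XO.OX, X) = 0

p1 X@[.X..O/XO.OX]: (0,0)[XX..O/XO.OX]-1 (0,2)[.XX.O/XO.OX]-1 (0,3)[.X.XO/XO.OX]-1 (1,2)[.X..O/XOXOX]+0*
p2 O@[.X..O/XOXOX]: (0,0)[OX..O/XOXOX]+0* (0,2)[.XO.O/XOXOX]+0 (0,3)[.X.OO/XOXOX]+0
p3 X@[OX..O/XOXOX]: (0,2)[OXX.O/XOXOX]+0* (0,3)[OX.XO/XOXOX]+0
p4 O@[OXX.O/XOXOX]: (0,3)[OXXOO/XOXOX]+0*
p5 X@[OXXOO/XOXOX] terminal +0; root [.X..O/XO.OX] d8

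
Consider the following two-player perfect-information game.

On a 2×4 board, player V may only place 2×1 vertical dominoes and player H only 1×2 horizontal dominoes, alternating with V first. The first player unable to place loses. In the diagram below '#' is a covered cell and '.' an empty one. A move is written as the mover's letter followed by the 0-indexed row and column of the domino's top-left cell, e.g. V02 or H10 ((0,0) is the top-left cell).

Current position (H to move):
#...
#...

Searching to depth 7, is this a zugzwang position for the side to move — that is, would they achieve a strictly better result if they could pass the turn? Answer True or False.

zugzwang(#.../#..., H) = False

ply 1, H at #.../#... | H01=+1→###./#...*; H02=+1→#.##/#...; H11=+1→#.../###.; H12=+1→#.../#.##
ply 2, V at ###./#... | V03=-1→####/#..#*
ply 3, H at ####/#..# | H11=+1→####/####*
ply 4: ####/#### is terminal -1 (V); from #.../#... depth 7
pass branch (V moves first from the same position):
  | ply 1, V at #.../#... | V01=-1→##../##..; V02=+1→#.#./#.#.*; V03=-1→#..#/#..#
  | ply 2: #.#./#.#. is terminal -1 (H); from #.../#... depth 7
H moving scores +1; H passing scores -1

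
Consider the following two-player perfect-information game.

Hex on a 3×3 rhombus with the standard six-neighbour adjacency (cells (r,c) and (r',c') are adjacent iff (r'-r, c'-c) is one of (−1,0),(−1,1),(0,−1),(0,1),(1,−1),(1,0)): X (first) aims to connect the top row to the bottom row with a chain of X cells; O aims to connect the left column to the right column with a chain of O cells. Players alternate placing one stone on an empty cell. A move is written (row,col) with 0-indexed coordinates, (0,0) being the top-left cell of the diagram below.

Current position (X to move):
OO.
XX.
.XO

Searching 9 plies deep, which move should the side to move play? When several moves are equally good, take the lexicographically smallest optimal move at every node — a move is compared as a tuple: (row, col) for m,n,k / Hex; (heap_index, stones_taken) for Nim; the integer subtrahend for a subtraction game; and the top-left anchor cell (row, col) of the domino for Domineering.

p1 X@[OO./XX./.XO]: (0,2)[OOX/XX./.XO]+1* (1,2)[OO./XXX/.XO]-1 (2,0)[OO./XX./XXO]-1
p2 O@[OOX/XX./.XO] terminal -1; root [OO./XX./.XO] d9

X's best at [OO./XX./.XO]: (0,2)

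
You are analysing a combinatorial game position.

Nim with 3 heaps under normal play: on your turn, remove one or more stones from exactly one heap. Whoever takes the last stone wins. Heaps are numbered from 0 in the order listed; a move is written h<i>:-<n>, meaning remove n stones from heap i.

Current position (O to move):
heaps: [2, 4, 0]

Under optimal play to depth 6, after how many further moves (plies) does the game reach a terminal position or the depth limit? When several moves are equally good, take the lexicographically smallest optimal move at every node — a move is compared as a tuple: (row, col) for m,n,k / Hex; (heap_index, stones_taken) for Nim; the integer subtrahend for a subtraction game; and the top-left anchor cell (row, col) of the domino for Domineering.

PV length from [(2,4,0)]: 5 plies

p1 O@[(2,4,0)]: h0:-1[(1,4,0)]-1 h0:-2[(0,4,0)]-1 h1:-1[(2,3,0)]-1 h1:-2[(2,2,0)]+1* h1:-3[(2,1,0)]-1 h1:-4[(2,0,0)]-1
p2 X@[(2,2,0)]: h0:-1[(1,2,0)]-1* h0:-2[(0,2,0)]-1 h1:-1[(2,1,0)]-1 h1:-2[(2,0,0)]-1
p3 O@[(1,2,0)]: h0:-1[(0,2,0)]-1 h1:-1[(1,1,0)]+1* h1:-2[(1,0,0)]-1
p4 X@[(1,1,0)]: h0:-1[(0,1,0)]-1* h1:-1[(1,0,0)]-1
p5 O@[(0,1,0)]: h1:-1[(0,0,0)]+1*
p6 X@[(0,0,0)] terminal -1; root [(2,4,0)] d6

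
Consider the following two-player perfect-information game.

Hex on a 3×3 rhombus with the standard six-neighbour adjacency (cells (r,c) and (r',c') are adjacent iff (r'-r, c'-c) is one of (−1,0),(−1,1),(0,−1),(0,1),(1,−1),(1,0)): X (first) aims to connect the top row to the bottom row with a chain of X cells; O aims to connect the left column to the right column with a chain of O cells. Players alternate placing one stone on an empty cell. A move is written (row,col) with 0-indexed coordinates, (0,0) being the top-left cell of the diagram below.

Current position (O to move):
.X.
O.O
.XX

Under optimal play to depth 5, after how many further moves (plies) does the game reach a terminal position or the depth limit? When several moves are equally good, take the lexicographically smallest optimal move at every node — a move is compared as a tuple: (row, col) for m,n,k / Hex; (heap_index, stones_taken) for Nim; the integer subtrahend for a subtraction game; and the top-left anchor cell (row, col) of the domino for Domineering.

p1 O@[.X./O.O/.XX]: (0,0)[OX./O.O/.XX]-1 (0,2)[.XO/O.O/.XX]-1 (1,1)[.X./OOO/.XX]+1* (2,0)[.X./O.O/OXX]-1
p2 X@[.X./OOO/.XX] terminal -1; root [.X./O.O/.XX] d5

PV length from [.X./O.O/.XX]: 1 ply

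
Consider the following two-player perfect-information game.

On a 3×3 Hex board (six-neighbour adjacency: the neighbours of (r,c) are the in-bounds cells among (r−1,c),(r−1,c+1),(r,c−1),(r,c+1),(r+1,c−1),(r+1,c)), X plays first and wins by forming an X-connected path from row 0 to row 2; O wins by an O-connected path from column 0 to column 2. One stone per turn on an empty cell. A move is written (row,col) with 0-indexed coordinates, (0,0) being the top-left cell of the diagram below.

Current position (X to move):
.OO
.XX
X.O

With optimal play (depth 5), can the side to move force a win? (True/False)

[.OO/.XX/X.O] X move#1: (0,0):-1/XOO/.XX/X.O*, (1,0):-1/.OO/XXX/X.O, (2,1):-1/.OO/.XX/XXO
[XOO/.XX/X.O] O move#2: (1,0):+1/XOO/OXX/X.O*, (2,1):-1/XOO/.XX/XOO
[XOO/OXX/X.O] end (terminal -1, X#3); searched .OO/.XX/X.O to 5

X winning at [.OO/.XX/X.O]: False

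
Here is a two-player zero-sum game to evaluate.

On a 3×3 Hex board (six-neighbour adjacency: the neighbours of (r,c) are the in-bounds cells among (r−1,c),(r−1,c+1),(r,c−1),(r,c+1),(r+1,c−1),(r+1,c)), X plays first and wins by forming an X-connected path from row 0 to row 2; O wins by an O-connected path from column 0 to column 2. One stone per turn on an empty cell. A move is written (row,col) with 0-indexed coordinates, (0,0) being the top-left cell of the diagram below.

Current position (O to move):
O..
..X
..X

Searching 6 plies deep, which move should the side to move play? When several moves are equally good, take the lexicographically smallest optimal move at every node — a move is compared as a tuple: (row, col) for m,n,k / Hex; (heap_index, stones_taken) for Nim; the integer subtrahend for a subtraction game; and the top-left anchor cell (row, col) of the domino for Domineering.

[O../..X/..X] O move#1: (0,1):-1/OO./..X/..X, (0,2):+1/O.O/..X/..X*, (1,0):-1/O../O.X/..X, (1,1):-1/O../.OX/..X, (2,0):-1/O../..X/O.X, (2,1):-1/O../..X/.OX
[O.O/..X/..X] X move#2: (0,1):-1/OXO/..X/..X*, (1,0):-1/O.O/X.X/..X, (1,1):-1/O.O/.XX/..X, (2,0):-1/O.O/..X/X.X, (2,1):-1/O.O/..X/.XX
[OXO/..X/..X] O move#3: (1,0):-1/OXO/O.X/..X, (1,1):+1/OXO/.OX/..X*, (2,0):-1/OXO/..X/O.X, (2,1):-1/OXO/..X/.OX
[OXO/.OX/..X] X move#4: (1,0):-1/OXO/XOX/..X*, (2,0):-1/OXO/.OX/X.X, (2,1):-1/OXO/.OX/.XX
[OXO/XOX/..X] O move#5: (2,0):+1/OXO/XOX/O.X*, (2,1):-1/OXO/XOX/.OX
[OXO/XOX/O.X] end (terminal -1, X#6); searched O../..X/..X to 6

O's best at [O../..X/..X]: (0,2)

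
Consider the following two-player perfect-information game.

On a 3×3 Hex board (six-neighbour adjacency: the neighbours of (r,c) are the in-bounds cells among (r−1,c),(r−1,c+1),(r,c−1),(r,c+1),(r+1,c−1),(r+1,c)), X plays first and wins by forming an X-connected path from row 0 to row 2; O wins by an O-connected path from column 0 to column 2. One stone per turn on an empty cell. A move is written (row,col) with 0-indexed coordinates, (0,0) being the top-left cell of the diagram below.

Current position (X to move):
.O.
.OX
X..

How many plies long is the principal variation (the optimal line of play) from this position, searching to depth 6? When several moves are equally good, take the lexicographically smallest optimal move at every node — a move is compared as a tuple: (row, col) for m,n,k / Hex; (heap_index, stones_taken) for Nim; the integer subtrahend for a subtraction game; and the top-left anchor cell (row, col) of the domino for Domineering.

PV length from [.O./.OX/X..]: 3 plies

ply 1, X at .O./.OX/X.. | (0,0)=+1→XO./.OX/X..*; (0,2)=+1→.OX/.OX/X..; (1,0)=+1→.O./XOX/X..; (2,1)=-1→.O./.OX/XX.; (2,2)=-1→.O./.OX/X.X
ply 2, O at XO./.OX/X.. | (0,2)=-1→XOO/.OX/X..*; (1,0)=-1→XO./OOX/X..; (2,1)=-1→XO./.OX/XO.; (2,2)=-1→XO./.OX/X.O
ply 3, X at XOO/.OX/X.. | (1,0)=+1→XOO/XOX/X..*; (2,1)=-1→XOO/.OX/XX.; (2,2)=-1→XOO/.OX/X.X
ply 4: XOO/XOX/X.. is terminal -1 (O); from .O./.OX/X.. depth 6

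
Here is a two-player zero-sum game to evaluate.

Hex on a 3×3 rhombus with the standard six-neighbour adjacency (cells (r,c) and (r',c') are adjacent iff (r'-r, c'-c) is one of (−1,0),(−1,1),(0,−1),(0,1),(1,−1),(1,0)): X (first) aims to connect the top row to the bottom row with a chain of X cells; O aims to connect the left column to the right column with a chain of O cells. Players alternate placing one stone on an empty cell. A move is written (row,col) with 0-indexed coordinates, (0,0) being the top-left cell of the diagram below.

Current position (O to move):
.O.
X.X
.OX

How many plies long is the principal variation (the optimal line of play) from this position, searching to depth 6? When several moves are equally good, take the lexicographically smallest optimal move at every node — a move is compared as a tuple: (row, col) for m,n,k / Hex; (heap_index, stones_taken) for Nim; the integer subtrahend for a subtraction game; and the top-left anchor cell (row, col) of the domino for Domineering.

PV length from [.O./X.X/.OX]: 2 plies

p1 O@[.O./X.X/.OX]: (0,0)[OO./X.X/.OX]-1* (0,2)[.OO/X.X/.OX]-1 (1,1)[.O./XOX/.OX]-1 (2,0)[.O./X.X/OOX]-1
p2 X@[OO./X.X/.OX]: (0,2)[OOX/X.X/.OX]+1* (1,1)[OO./XXX/.OX]-1 (2,0)[OO./X.X/XOX]-1
p3 O@[OOX/X.X/.OX] terminal -1; root [.O./X.X/.OX] d6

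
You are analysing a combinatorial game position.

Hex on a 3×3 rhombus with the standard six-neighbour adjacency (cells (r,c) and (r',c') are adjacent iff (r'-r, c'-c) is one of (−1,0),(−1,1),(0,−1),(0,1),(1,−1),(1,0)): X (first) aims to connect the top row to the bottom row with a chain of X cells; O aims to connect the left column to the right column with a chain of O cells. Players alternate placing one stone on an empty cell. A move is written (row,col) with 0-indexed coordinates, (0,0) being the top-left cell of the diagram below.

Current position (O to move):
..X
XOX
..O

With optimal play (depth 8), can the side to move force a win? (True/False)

O winning at [..X/XOX/..O]: False

p1 O@[..X/XOX/..O]: (0,0)[O.X/XOX/..O]-1* (0,1)[.OX/XOX/..O]-1 (2,0)[..X/XOX/O.O]-1 (2,1)[..X/XOX/.OO]-1
p2 X@[O.X/XOX/..O]: (0,1)[OXX/XOX/..O]+1* (2,0)[O.X/XOX/X.O]+1 (2,1)[O.X/XOX/.XO]+1
p3 O@[OXX/XOX/..O]: (2,0)[OXX/XOX/O.O]-1* (2,1)[OXX/XOX/.OO]-1
p4 X@[OXX/XOX/O.O]: (2,1)[OXX/XOX/OXO]+1*
p5 O@[OXX/XOX/OXO] terminal -1; root [..X/XOX/..O] d8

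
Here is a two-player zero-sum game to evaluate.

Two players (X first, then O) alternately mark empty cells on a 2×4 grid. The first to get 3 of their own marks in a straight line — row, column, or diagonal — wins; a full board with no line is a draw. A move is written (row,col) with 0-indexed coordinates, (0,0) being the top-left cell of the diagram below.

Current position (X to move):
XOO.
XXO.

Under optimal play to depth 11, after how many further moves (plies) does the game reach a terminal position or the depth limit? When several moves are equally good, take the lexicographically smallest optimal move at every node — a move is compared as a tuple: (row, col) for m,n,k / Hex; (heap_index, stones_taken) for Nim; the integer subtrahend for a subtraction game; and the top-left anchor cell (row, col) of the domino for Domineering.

PV length from [XOO./XXO.]: 2 plies

p1 X@[XOO./XXO.]: (0,3)[XOOX/XXO.]+0* (1,3)[XOO./XXOX]-1
p2 O@[XOOX/XXO.]: (1,3)[XOOX/XXOO]+0*
p3 X@[XOOX/XXOO] terminal +0; root [XOO./XXO.] d11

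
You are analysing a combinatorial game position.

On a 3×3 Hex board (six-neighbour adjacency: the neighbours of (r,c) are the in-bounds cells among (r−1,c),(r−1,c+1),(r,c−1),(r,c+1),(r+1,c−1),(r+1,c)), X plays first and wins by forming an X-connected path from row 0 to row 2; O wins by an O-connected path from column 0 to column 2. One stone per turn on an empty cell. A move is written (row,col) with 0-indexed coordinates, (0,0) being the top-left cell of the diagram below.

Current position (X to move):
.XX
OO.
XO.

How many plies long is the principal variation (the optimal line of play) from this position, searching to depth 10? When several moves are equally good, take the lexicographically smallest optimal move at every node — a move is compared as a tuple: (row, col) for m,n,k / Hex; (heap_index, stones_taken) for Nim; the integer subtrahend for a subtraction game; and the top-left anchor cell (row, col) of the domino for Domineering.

PV length from [.XX/OO./XO.]: 2 plies

[.XX/OO./XO.] X move#1: (0,0):-1/XXX/OO./XO.*, (1,2):-1/.XX/OOX/XO., (2,2):-1/.XX/OO./XOX
[XXX/OO./XO.] O move#2: (1,2):+1/XXX/OOO/XO.*, (2,2):+1/XXX/OO./XOO
[XXX/OOO/XO.] end (terminal -1, X#3); searched .XX/OO./XO. to 10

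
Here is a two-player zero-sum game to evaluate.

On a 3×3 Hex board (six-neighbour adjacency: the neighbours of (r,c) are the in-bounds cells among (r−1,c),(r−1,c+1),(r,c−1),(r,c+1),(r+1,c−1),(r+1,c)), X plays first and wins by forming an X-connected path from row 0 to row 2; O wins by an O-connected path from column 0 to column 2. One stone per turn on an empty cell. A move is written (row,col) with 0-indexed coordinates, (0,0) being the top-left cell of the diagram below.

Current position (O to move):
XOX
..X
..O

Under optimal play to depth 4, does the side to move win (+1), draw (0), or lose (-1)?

ply 1, O at XOX/..X/..O | (1,0)=-1→XOX/O.X/..O*; (1,1)=-1→XOX/.OX/..O; (2,0)=-1→XOX/..X/O.O; (2,1)=-1→XOX/..X/.OO
ply 2, X at XOX/O.X/..O | (1,1)=+1→XOX/OXX/..O*; (2,0)=+1→XOX/O.X/X.O; (2,1)=+1→XOX/O.X/.XO
ply 3, O at XOX/OXX/..O | (2,0)=-1→XOX/OXX/O.O*; (2,1)=-1→XOX/OXX/.OO
ply 4, X at XOX/OXX/O.O | (2,1)=+1→XOX/OXX/OXO*
ply 5: XOX/OXX/OXO is terminal -1 (O); from XOX/..X/..O depth 4

value(XOX/..X/..O, O) = -1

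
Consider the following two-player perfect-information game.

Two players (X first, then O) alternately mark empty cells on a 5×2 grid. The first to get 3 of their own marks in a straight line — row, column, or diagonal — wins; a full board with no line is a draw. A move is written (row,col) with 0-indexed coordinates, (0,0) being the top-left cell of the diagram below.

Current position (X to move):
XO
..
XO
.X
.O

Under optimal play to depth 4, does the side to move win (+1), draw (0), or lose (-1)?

[XO/../XO/.X/.O] X move#1: (1,0):+1/XO/X./XO/.X/.O*, (1,1):+0/XO/.X/XO/.X/.O, (3,0):-1/XO/../XO/XX/.O, (4,0):-1/XO/../XO/.X/XO
[XO/X./XO/.X/.O] end (terminal -1, O#2); searched XO/../XO/.X/.O to 4

value(XO/../XO/.X/.O, X) = +1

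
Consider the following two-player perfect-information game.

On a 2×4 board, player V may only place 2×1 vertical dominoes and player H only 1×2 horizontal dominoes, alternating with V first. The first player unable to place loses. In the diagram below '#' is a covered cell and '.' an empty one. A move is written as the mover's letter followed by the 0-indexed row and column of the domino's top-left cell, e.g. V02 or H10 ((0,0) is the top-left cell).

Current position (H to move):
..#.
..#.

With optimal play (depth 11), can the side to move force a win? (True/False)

ply 1, H at ..#./..#. | H00=+1→###./..#.*; H10=+1→..#./###.
ply 2, V at ###./..#. | V03=-1→####/..##*
ply 3, H at ####/..## | H10=+1→####/####*
ply 4: ####/#### is terminal -1 (V); from ..#./..#. depth 11

H winning at [..#./..#.]: True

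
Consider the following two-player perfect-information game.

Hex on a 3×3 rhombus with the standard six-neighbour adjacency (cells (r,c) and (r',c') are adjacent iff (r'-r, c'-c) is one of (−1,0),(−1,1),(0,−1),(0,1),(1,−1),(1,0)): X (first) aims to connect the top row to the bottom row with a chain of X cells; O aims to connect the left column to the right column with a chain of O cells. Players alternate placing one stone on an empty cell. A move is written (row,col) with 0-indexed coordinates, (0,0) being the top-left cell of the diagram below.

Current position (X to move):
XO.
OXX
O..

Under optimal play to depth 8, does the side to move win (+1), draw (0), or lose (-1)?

value(XO./OXX/O.., X) = +1

[XO./OXX/O..] X move#1: (0,2):+1/XOX/OXX/O..*, (2,1):-1/XO./OXX/OX., (2,2):-1/XO./OXX/O.X
[XOX/OXX/O..] O move#2: (2,1):-1/XOX/OXX/OO.*, (2,2):-1/XOX/OXX/O.O
[XOX/OXX/OO.] X move#3: (2,2):+1/XOX/OXX/OOX*
[XOX/OXX/OOX] end (terminal -1, O#4); searched XO./OXX/O.. to 8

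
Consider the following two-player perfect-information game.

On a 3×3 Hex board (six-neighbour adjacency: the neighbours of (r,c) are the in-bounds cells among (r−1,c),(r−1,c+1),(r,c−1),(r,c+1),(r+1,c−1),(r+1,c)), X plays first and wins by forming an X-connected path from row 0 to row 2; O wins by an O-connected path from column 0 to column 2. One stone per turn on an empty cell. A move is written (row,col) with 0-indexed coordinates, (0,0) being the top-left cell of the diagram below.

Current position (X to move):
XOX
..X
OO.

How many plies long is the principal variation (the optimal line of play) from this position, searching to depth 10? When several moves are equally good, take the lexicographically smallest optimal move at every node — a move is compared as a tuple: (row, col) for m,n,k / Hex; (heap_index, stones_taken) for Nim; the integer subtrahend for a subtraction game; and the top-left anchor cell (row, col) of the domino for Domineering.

[XOX/..X/OO.] X move#1: (1,0):-1/XOX/X.X/OO., (1,1):-1/XOX/.XX/OO., (2,2):+1/XOX/..X/OOX*
[XOX/..X/OOX] end (terminal -1, O#2); searched XOX/..X/OO. to 10

PV length from [XOX/..X/OO.]: 1 ply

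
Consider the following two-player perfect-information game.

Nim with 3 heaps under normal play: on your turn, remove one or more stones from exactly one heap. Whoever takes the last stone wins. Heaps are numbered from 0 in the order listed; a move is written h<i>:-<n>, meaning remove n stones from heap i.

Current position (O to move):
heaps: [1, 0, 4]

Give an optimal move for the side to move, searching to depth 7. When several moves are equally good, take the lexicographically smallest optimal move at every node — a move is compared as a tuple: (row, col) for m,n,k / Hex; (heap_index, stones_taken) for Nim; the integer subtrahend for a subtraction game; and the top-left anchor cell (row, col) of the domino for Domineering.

O's best at [(1,0,4)]: h2:-3

p1 O@[(1,0,4)]: h0:-1[(0,0,4)]-1 h2:-1[(1,0,3)]-1 h2:-2[(1,0,2)]-1 h2:-3[(1,0,1)]+1* h2:-4[(1,0,0)]-1
p2 X@[(1,0,1)]: h0:-1[(0,0,1)]-1* h2:-1[(1,0,0)]-1
p3 O@[(0,0,1)]: h2:-1[(0,0,0)]+1*
p4 X@[(0,0,0)] terminal -1; root [(1,0,4)] d7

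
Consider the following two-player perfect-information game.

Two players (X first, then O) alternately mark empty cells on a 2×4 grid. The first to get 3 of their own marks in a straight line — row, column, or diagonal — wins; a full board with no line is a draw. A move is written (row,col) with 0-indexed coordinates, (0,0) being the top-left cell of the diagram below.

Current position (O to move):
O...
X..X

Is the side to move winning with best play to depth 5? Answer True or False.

O winning at [O.../X..X]: False

p1 O@[O.../X..X]: (0,1)[OO../X..X]+0* (0,2)[O.O./X..X]+0 (0,3)[O..O/X..X]+0 (1,1)[O.../XO.X]+0 (1,2)[O.../X.OX]+0
p2 X@[OO../X..X]: (0,2)[OOX./X..X]+0* (0,3)[OO.X/X..X]-1 (1,1)[OO../XX.X]-1 (1,2)[OO../X.XX]-1
p3 O@[OOX./X..X]: (0,3)[OOXO/X..X]+0* (1,1)[OOX./XO.X]+0 (1,2)[OOX./X.OX]+0
p4 X@[OOXO/X..X]: (1,1)[OOXO/XX.X]+0* (1,2)[OOXO/X.XX]+0
p5 O@[OOXO/XX.X]: (1,2)[OOXO/XXOX]+0*
p6 X@[OOXO/XXOX] terminal +0; root [O.../X..X] d5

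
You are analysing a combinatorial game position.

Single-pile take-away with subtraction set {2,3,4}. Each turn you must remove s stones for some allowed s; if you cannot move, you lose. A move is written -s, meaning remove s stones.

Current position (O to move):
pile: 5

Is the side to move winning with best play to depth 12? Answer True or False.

p1 O@[5]: -2[3]-1 -3[2]-1 -4[1]+1*
p2 X@[1] terminal -1; root [5] d12

O winning at [5]: True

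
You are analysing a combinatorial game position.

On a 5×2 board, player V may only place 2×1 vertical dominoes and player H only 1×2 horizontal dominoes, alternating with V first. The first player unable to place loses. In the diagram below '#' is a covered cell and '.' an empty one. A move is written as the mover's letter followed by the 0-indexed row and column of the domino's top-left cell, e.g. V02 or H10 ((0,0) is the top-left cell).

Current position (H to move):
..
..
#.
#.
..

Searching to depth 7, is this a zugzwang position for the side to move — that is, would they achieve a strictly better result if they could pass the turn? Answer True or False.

zugzwang(../../#./#./.., H) = False

p1 H@[../../#./#./..]: H00[##/../#./#./..]+1* H10[../##/#./#./..]+1 H40[../../#./#./##]-1
p2 V@[##/../#./#./..]: V11[##/.#/##/#./..]-1* V21[##/../##/##/..]-1 V31[##/../#./##/.#]-1
p3 H@[##/.#/##/#./..]: H40[##/.#/##/#./##]+1*
p4 V@[##/.#/##/#./##] terminal -1; root [../../#./#./..] d7
pass branch (V moves first from the same position):
  | p1 V@[../../#./#./..]: V00[#./#./#./#./..]+1* V01[.#/.#/#./#./..]+1 V11[../.#/##/#./..]+1 V21[../../##/##/..]-1 V31[../../#./##/.#]-1
  | p2 H@[#./#./#./#./..]: H40[#./#./#./#./##]-1*
  | p3 V@[#./#./#./#./##]: V01[##/##/#./#./##]+1* V11[#./##/##/#./##]+1 V21[#./#./##/##/##]+1
  | p4 H@[##/##/#./#./##] terminal -1; root [../../#./#./..] d7
H moving scores +1; H passing scores -1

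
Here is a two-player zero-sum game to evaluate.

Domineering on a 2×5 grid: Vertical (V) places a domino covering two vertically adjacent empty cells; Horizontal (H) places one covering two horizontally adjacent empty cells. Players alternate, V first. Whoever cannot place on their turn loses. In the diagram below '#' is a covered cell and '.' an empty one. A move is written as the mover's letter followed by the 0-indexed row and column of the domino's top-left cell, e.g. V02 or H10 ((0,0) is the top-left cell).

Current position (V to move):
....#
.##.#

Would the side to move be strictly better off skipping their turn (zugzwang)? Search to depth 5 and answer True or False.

ply 1, V at ....#/.##.# | V00=-1→#...#/###.#*; V03=-1→...##/.####
ply 2, H at #...#/###.# | H01=-1→###.#/###.#; H02=+1→#.###/###.#*
ply 3: #.###/###.# is terminal -1 (V); from ....#/.##.# depth 5
if V skipped the turn, H would face:
~ ply 1, H at ....#/.##.# | H00=-1→##..#/.##.#*; H01=-1→.##.#/.##.#; H02=-1→..###/.##.#
~ ply 2, V at ##..#/.##.# | V03=+1→##.##/.####*
~ ply 3: ##.##/.#### is terminal -1 (H); from ....#/.##.# depth 5
compare (V): move=-1 vs pass=+1

zugzwang(....#/.##.#, V) = True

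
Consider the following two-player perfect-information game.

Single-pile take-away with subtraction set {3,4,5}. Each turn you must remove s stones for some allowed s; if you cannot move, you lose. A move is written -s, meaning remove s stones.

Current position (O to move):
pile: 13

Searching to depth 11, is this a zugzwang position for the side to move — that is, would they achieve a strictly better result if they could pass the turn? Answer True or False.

zugzwang(13, O) = False

ply 1, O at 13 | -3=+1→10*; -4=+1→9; -5=+1→8
ply 2, X at 10 | -3=-1→7*; -4=-1→6; -5=-1→5
ply 3, O at 7 | -3=-1→4; -4=-1→3; -5=+1→2*
ply 4: 2 is terminal -1 (X); from 13 depth 11
pass branch (X moves first from the same position):
  | ply 1, X at 13 | -3=+1→10*; -4=+1→9; -5=+1→8
  | ply 2, O at 10 | -3=-1→7*; -4=-1→6; -5=-1→5
  | ply 3, X at 7 | -3=-1→4; -4=-1→3; -5=+1→2*
  | ply 4: 2 is terminal -1 (O); from 13 depth 11
O moving scores +1; O passing scores -1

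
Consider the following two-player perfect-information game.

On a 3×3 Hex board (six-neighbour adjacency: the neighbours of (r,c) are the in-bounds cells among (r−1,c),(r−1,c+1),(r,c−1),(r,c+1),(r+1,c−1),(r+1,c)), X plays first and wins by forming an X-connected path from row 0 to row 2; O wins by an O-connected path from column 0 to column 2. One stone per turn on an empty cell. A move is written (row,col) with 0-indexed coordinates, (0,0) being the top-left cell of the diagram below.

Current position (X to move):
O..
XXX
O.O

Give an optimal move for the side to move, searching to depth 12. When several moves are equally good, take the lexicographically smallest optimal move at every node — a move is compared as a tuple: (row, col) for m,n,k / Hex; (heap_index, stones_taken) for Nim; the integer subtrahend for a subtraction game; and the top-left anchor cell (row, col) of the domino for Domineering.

ply 1, X at O../XXX/O.O | (0,1)=-1→OX./XXX/O.O; (0,2)=-1→O.X/XXX/O.O; (2,1)=+1→O../XXX/OXO*
ply 2, O at O../XXX/OXO | (0,1)=-1→OO./XXX/OXO*; (0,2)=-1→O.O/XXX/OXO
ply 3, X at OO./XXX/OXO | (0,2)=+1→OOX/XXX/OXO*
ply 4: OOX/XXX/OXO is terminal -1 (O); from O../XXX/O.O depth 12

X's best at [O../XXX/O.O]: (2,1)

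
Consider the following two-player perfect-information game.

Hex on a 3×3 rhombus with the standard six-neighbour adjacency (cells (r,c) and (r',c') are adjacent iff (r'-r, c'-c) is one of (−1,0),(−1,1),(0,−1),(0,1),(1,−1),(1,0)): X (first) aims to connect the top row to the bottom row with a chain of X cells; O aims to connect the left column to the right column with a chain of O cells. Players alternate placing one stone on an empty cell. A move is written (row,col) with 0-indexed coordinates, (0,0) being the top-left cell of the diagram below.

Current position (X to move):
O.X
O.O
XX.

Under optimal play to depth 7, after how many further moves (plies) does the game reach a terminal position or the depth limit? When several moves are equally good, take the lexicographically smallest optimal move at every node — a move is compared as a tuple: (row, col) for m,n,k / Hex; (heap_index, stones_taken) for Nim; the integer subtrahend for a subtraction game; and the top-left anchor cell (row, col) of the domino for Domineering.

PV length from [O.X/O.O/XX.]: 1 ply

ply 1, X at O.X/O.O/XX. | (0,1)=-1→OXX/O.O/XX.; (1,1)=+1→O.X/OXO/XX.*; (2,2)=-1→O.X/O.O/XXX
ply 2: O.X/OXO/XX. is terminal -1 (O); from O.X/O.O/XX. depth 7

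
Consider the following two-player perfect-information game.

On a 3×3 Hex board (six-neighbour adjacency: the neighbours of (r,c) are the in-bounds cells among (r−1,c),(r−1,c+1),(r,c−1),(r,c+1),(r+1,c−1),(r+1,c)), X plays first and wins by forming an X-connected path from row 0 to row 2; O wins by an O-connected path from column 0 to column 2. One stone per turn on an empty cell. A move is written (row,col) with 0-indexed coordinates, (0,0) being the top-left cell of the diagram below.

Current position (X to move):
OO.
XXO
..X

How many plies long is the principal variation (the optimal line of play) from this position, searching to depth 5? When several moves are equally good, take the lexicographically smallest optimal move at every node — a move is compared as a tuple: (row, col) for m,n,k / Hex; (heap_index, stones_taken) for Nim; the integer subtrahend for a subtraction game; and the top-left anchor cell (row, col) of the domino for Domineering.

[OO./XXO/..X] X move#1: (0,2):+1/OOX/XXO/..X*, (2,0):-1/OO./XXO/X.X, (2,1):-1/OO./XXO/.XX
[OOX/XXO/..X] O move#2: (2,0):-1/OOX/XXO/O.X*, (2,1):-1/OOX/XXO/.OX
[OOX/XXO/O.X] X move#3: (2,1):+1/OOX/XXO/OXX*
[OOX/XXO/OXX] end (terminal -1, O#4); searched OO./XXO/..X to 5

PV length from [OO./XXO/..X]: 3 plies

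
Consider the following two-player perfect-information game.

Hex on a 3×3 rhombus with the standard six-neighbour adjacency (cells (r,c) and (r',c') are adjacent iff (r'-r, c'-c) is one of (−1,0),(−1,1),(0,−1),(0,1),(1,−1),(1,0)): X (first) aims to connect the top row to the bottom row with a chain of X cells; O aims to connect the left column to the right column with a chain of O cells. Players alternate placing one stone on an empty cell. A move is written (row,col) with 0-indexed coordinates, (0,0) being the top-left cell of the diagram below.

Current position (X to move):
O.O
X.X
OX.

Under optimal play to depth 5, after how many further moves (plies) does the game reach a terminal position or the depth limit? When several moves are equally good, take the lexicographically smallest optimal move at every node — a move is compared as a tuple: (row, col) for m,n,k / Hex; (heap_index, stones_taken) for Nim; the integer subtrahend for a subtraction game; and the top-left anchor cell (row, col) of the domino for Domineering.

PV length from [O.O/X.X/OX.]: 2 plies

ply 1, X at O.O/X.X/OX. | (0,1)=-1→OXO/X.X/OX.*; (1,1)=-1→O.O/XXX/OX.; (2,2)=-1→O.O/X.X/OXX
ply 2, O at OXO/X.X/OX. | (1,1)=+1→OXO/XOX/OX.*; (2,2)=-1→OXO/X.X/OXO
ply 3: OXO/XOX/OX. is terminal -1 (X); from O.O/X.X/OX. depth 5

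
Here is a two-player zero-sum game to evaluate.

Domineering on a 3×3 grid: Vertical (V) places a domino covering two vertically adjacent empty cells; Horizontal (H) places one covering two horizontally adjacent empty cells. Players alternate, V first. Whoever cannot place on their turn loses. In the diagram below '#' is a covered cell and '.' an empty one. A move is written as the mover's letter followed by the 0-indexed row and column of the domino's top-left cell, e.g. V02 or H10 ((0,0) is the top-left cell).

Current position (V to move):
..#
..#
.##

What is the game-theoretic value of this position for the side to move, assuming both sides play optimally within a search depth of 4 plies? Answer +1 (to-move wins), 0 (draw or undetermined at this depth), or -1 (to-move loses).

value(..#/..#/.##, V) = +1

ply 1, V at ..#/..#/.## | V00=+1→#.#/#.#/.##*; V01=+1→.##/.##/.##; V10=-1→..#/#.#/###
ply 2: #.#/#.#/.## is terminal -1 (H); from ..#/..#/.## depth 4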